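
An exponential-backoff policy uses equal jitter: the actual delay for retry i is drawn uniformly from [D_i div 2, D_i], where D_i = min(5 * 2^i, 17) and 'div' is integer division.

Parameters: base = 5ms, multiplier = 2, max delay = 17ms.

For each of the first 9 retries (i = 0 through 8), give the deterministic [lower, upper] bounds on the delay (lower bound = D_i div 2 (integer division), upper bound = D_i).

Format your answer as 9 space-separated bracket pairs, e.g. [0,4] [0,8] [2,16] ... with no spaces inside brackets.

Answer: [2,5] [5,10] [8,17] [8,17] [8,17] [8,17] [8,17] [8,17] [8,17]

Derivation:
Computing bounds per retry:
  i=0: D_i=min(5*2^0,17)=5, bounds=[2,5]
  i=1: D_i=min(5*2^1,17)=10, bounds=[5,10]
  i=2: D_i=min(5*2^2,17)=17, bounds=[8,17]
  i=3: D_i=min(5*2^3,17)=17, bounds=[8,17]
  i=4: D_i=min(5*2^4,17)=17, bounds=[8,17]
  i=5: D_i=min(5*2^5,17)=17, bounds=[8,17]
  i=6: D_i=min(5*2^6,17)=17, bounds=[8,17]
  i=7: D_i=min(5*2^7,17)=17, bounds=[8,17]
  i=8: D_i=min(5*2^8,17)=17, bounds=[8,17]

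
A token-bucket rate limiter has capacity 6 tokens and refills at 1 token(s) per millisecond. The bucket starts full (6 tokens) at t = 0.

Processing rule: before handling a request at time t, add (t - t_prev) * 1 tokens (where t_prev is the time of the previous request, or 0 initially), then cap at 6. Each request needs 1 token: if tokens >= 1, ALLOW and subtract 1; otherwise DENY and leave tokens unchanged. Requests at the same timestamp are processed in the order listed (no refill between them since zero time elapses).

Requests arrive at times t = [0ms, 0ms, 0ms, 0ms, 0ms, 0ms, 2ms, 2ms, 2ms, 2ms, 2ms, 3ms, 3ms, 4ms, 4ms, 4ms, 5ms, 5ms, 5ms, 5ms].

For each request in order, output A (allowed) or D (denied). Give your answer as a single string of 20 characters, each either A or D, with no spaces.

Simulating step by step:
  req#1 t=0ms: ALLOW
  req#2 t=0ms: ALLOW
  req#3 t=0ms: ALLOW
  req#4 t=0ms: ALLOW
  req#5 t=0ms: ALLOW
  req#6 t=0ms: ALLOW
  req#7 t=2ms: ALLOW
  req#8 t=2ms: ALLOW
  req#9 t=2ms: DENY
  req#10 t=2ms: DENY
  req#11 t=2ms: DENY
  req#12 t=3ms: ALLOW
  req#13 t=3ms: DENY
  req#14 t=4ms: ALLOW
  req#15 t=4ms: DENY
  req#16 t=4ms: DENY
  req#17 t=5ms: ALLOW
  req#18 t=5ms: DENY
  req#19 t=5ms: DENY
  req#20 t=5ms: DENY

Answer: AAAAAAAADDDADADDADDD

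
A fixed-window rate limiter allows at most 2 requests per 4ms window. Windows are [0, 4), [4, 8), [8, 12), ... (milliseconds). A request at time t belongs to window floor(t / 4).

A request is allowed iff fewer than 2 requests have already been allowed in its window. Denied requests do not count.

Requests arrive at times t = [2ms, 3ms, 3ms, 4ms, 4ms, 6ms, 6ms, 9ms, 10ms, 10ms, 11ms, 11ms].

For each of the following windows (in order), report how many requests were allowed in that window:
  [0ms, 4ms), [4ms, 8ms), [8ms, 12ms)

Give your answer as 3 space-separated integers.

Processing requests:
  req#1 t=2ms (window 0): ALLOW
  req#2 t=3ms (window 0): ALLOW
  req#3 t=3ms (window 0): DENY
  req#4 t=4ms (window 1): ALLOW
  req#5 t=4ms (window 1): ALLOW
  req#6 t=6ms (window 1): DENY
  req#7 t=6ms (window 1): DENY
  req#8 t=9ms (window 2): ALLOW
  req#9 t=10ms (window 2): ALLOW
  req#10 t=10ms (window 2): DENY
  req#11 t=11ms (window 2): DENY
  req#12 t=11ms (window 2): DENY

Allowed counts by window: 2 2 2

Answer: 2 2 2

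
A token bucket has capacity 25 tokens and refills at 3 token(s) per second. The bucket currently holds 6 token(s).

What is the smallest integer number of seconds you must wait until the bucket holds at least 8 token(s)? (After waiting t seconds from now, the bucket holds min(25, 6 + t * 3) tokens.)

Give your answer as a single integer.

Need 6 + t * 3 >= 8, so t >= 2/3.
Smallest integer t = ceil(2/3) = 1.

Answer: 1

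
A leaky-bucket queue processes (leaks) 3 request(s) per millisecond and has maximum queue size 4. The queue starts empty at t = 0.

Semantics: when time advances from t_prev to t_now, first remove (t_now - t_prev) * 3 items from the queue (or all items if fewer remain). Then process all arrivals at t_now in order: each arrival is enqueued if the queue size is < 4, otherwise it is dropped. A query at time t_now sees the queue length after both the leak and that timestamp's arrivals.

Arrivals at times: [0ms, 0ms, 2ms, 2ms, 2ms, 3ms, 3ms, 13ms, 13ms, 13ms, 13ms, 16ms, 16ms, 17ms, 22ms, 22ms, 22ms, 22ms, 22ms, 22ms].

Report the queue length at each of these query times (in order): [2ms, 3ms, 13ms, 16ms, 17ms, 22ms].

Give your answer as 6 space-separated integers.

Queue lengths at query times:
  query t=2ms: backlog = 3
  query t=3ms: backlog = 2
  query t=13ms: backlog = 4
  query t=16ms: backlog = 2
  query t=17ms: backlog = 1
  query t=22ms: backlog = 4

Answer: 3 2 4 2 1 4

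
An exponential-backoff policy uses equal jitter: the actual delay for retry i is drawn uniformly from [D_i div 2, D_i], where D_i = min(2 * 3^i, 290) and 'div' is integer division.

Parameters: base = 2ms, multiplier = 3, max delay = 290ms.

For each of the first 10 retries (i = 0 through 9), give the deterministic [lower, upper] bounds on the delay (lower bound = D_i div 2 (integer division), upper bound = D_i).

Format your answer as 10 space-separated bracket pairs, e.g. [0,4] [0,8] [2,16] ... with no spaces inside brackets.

Computing bounds per retry:
  i=0: D_i=min(2*3^0,290)=2, bounds=[1,2]
  i=1: D_i=min(2*3^1,290)=6, bounds=[3,6]
  i=2: D_i=min(2*3^2,290)=18, bounds=[9,18]
  i=3: D_i=min(2*3^3,290)=54, bounds=[27,54]
  i=4: D_i=min(2*3^4,290)=162, bounds=[81,162]
  i=5: D_i=min(2*3^5,290)=290, bounds=[145,290]
  i=6: D_i=min(2*3^6,290)=290, bounds=[145,290]
  i=7: D_i=min(2*3^7,290)=290, bounds=[145,290]
  i=8: D_i=min(2*3^8,290)=290, bounds=[145,290]
  i=9: D_i=min(2*3^9,290)=290, bounds=[145,290]

Answer: [1,2] [3,6] [9,18] [27,54] [81,162] [145,290] [145,290] [145,290] [145,290] [145,290]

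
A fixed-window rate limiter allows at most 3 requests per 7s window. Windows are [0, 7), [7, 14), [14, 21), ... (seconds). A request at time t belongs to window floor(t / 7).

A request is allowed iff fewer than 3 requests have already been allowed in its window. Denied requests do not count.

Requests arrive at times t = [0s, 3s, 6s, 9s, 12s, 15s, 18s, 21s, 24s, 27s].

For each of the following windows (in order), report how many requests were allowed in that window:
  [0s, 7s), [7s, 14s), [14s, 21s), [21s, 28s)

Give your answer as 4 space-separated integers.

Answer: 3 2 2 3

Derivation:
Processing requests:
  req#1 t=0s (window 0): ALLOW
  req#2 t=3s (window 0): ALLOW
  req#3 t=6s (window 0): ALLOW
  req#4 t=9s (window 1): ALLOW
  req#5 t=12s (window 1): ALLOW
  req#6 t=15s (window 2): ALLOW
  req#7 t=18s (window 2): ALLOW
  req#8 t=21s (window 3): ALLOW
  req#9 t=24s (window 3): ALLOW
  req#10 t=27s (window 3): ALLOW

Allowed counts by window: 3 2 2 3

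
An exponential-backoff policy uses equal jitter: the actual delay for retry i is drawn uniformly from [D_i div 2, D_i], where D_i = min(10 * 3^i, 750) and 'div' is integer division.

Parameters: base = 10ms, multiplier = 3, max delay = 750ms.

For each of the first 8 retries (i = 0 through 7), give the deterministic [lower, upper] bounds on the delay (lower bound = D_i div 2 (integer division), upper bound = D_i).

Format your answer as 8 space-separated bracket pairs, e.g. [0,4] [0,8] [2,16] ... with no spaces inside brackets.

Answer: [5,10] [15,30] [45,90] [135,270] [375,750] [375,750] [375,750] [375,750]

Derivation:
Computing bounds per retry:
  i=0: D_i=min(10*3^0,750)=10, bounds=[5,10]
  i=1: D_i=min(10*3^1,750)=30, bounds=[15,30]
  i=2: D_i=min(10*3^2,750)=90, bounds=[45,90]
  i=3: D_i=min(10*3^3,750)=270, bounds=[135,270]
  i=4: D_i=min(10*3^4,750)=750, bounds=[375,750]
  i=5: D_i=min(10*3^5,750)=750, bounds=[375,750]
  i=6: D_i=min(10*3^6,750)=750, bounds=[375,750]
  i=7: D_i=min(10*3^7,750)=750, bounds=[375,750]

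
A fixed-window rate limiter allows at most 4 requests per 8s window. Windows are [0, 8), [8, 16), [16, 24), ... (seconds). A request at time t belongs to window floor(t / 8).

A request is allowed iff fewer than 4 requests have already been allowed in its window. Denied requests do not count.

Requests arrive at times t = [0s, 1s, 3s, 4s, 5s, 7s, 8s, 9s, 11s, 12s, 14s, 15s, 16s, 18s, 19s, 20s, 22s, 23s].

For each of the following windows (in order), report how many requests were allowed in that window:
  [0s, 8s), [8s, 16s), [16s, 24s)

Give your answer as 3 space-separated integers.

Processing requests:
  req#1 t=0s (window 0): ALLOW
  req#2 t=1s (window 0): ALLOW
  req#3 t=3s (window 0): ALLOW
  req#4 t=4s (window 0): ALLOW
  req#5 t=5s (window 0): DENY
  req#6 t=7s (window 0): DENY
  req#7 t=8s (window 1): ALLOW
  req#8 t=9s (window 1): ALLOW
  req#9 t=11s (window 1): ALLOW
  req#10 t=12s (window 1): ALLOW
  req#11 t=14s (window 1): DENY
  req#12 t=15s (window 1): DENY
  req#13 t=16s (window 2): ALLOW
  req#14 t=18s (window 2): ALLOW
  req#15 t=19s (window 2): ALLOW
  req#16 t=20s (window 2): ALLOW
  req#17 t=22s (window 2): DENY
  req#18 t=23s (window 2): DENY

Allowed counts by window: 4 4 4

Answer: 4 4 4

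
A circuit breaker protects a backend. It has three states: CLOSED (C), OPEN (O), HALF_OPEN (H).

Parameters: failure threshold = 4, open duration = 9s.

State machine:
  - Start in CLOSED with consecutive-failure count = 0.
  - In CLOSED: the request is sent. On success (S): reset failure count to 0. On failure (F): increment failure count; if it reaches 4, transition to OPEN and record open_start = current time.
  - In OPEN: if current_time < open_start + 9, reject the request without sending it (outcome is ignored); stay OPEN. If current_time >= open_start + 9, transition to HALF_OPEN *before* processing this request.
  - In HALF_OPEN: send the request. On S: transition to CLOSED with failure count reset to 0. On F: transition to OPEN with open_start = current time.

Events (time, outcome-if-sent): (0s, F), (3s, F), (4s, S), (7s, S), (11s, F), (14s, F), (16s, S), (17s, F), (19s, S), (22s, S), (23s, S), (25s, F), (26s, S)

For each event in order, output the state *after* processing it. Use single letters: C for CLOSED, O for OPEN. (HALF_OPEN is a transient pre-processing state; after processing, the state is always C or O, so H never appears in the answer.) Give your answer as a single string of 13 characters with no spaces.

Answer: CCCCCCCCCCCCC

Derivation:
State after each event:
  event#1 t=0s outcome=F: state=CLOSED
  event#2 t=3s outcome=F: state=CLOSED
  event#3 t=4s outcome=S: state=CLOSED
  event#4 t=7s outcome=S: state=CLOSED
  event#5 t=11s outcome=F: state=CLOSED
  event#6 t=14s outcome=F: state=CLOSED
  event#7 t=16s outcome=S: state=CLOSED
  event#8 t=17s outcome=F: state=CLOSED
  event#9 t=19s outcome=S: state=CLOSED
  event#10 t=22s outcome=S: state=CLOSED
  event#11 t=23s outcome=S: state=CLOSED
  event#12 t=25s outcome=F: state=CLOSED
  event#13 t=26s outcome=S: state=CLOSED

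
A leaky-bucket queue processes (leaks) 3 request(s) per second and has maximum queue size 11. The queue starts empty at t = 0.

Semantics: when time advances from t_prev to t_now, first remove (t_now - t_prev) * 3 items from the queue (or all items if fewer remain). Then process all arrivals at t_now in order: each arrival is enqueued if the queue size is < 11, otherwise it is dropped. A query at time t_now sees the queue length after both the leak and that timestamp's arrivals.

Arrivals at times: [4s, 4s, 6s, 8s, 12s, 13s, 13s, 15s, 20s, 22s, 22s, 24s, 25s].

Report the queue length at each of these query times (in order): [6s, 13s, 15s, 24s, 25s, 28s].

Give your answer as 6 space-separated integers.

Answer: 1 2 1 1 1 0

Derivation:
Queue lengths at query times:
  query t=6s: backlog = 1
  query t=13s: backlog = 2
  query t=15s: backlog = 1
  query t=24s: backlog = 1
  query t=25s: backlog = 1
  query t=28s: backlog = 0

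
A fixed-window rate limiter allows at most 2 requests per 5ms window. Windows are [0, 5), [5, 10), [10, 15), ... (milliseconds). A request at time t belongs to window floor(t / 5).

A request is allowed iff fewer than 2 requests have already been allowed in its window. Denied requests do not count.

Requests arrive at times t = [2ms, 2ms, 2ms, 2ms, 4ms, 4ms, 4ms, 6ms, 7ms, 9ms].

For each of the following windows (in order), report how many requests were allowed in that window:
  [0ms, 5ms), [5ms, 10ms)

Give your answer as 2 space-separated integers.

Answer: 2 2

Derivation:
Processing requests:
  req#1 t=2ms (window 0): ALLOW
  req#2 t=2ms (window 0): ALLOW
  req#3 t=2ms (window 0): DENY
  req#4 t=2ms (window 0): DENY
  req#5 t=4ms (window 0): DENY
  req#6 t=4ms (window 0): DENY
  req#7 t=4ms (window 0): DENY
  req#8 t=6ms (window 1): ALLOW
  req#9 t=7ms (window 1): ALLOW
  req#10 t=9ms (window 1): DENY

Allowed counts by window: 2 2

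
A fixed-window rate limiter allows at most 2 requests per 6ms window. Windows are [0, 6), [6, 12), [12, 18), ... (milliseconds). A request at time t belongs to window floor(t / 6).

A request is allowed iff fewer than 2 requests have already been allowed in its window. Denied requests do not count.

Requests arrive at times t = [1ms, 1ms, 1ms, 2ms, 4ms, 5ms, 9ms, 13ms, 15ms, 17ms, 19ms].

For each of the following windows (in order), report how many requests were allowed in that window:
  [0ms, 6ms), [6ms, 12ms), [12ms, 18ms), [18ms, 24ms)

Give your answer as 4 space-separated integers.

Answer: 2 1 2 1

Derivation:
Processing requests:
  req#1 t=1ms (window 0): ALLOW
  req#2 t=1ms (window 0): ALLOW
  req#3 t=1ms (window 0): DENY
  req#4 t=2ms (window 0): DENY
  req#5 t=4ms (window 0): DENY
  req#6 t=5ms (window 0): DENY
  req#7 t=9ms (window 1): ALLOW
  req#8 t=13ms (window 2): ALLOW
  req#9 t=15ms (window 2): ALLOW
  req#10 t=17ms (window 2): DENY
  req#11 t=19ms (window 3): ALLOW

Allowed counts by window: 2 1 2 1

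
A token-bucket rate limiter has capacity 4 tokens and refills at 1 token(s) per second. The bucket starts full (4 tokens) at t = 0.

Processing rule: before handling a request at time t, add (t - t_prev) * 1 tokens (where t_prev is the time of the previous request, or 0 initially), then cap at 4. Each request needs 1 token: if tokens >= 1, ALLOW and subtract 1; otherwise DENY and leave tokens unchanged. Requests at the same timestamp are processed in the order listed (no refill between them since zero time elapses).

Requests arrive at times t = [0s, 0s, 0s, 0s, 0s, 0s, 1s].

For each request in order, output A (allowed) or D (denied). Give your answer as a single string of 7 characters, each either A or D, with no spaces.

Simulating step by step:
  req#1 t=0s: ALLOW
  req#2 t=0s: ALLOW
  req#3 t=0s: ALLOW
  req#4 t=0s: ALLOW
  req#5 t=0s: DENY
  req#6 t=0s: DENY
  req#7 t=1s: ALLOW

Answer: AAAADDA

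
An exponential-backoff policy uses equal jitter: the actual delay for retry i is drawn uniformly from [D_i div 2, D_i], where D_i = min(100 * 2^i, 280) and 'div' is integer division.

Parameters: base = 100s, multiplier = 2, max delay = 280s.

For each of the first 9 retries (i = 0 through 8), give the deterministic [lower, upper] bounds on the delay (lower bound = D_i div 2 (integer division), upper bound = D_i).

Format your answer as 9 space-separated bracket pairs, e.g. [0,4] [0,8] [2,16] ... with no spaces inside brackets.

Computing bounds per retry:
  i=0: D_i=min(100*2^0,280)=100, bounds=[50,100]
  i=1: D_i=min(100*2^1,280)=200, bounds=[100,200]
  i=2: D_i=min(100*2^2,280)=280, bounds=[140,280]
  i=3: D_i=min(100*2^3,280)=280, bounds=[140,280]
  i=4: D_i=min(100*2^4,280)=280, bounds=[140,280]
  i=5: D_i=min(100*2^5,280)=280, bounds=[140,280]
  i=6: D_i=min(100*2^6,280)=280, bounds=[140,280]
  i=7: D_i=min(100*2^7,280)=280, bounds=[140,280]
  i=8: D_i=min(100*2^8,280)=280, bounds=[140,280]

Answer: [50,100] [100,200] [140,280] [140,280] [140,280] [140,280] [140,280] [140,280] [140,280]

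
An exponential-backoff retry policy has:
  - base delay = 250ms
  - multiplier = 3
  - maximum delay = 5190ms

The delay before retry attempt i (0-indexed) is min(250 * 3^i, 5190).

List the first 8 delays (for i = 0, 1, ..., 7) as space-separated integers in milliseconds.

Answer: 250 750 2250 5190 5190 5190 5190 5190

Derivation:
Computing each delay:
  i=0: min(250*3^0, 5190) = 250
  i=1: min(250*3^1, 5190) = 750
  i=2: min(250*3^2, 5190) = 2250
  i=3: min(250*3^3, 5190) = 5190
  i=4: min(250*3^4, 5190) = 5190
  i=5: min(250*3^5, 5190) = 5190
  i=6: min(250*3^6, 5190) = 5190
  i=7: min(250*3^7, 5190) = 5190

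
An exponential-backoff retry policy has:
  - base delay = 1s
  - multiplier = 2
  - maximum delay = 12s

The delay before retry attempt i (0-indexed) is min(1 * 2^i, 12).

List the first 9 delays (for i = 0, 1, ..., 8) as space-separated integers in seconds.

Answer: 1 2 4 8 12 12 12 12 12

Derivation:
Computing each delay:
  i=0: min(1*2^0, 12) = 1
  i=1: min(1*2^1, 12) = 2
  i=2: min(1*2^2, 12) = 4
  i=3: min(1*2^3, 12) = 8
  i=4: min(1*2^4, 12) = 12
  i=5: min(1*2^5, 12) = 12
  i=6: min(1*2^6, 12) = 12
  i=7: min(1*2^7, 12) = 12
  i=8: min(1*2^8, 12) = 12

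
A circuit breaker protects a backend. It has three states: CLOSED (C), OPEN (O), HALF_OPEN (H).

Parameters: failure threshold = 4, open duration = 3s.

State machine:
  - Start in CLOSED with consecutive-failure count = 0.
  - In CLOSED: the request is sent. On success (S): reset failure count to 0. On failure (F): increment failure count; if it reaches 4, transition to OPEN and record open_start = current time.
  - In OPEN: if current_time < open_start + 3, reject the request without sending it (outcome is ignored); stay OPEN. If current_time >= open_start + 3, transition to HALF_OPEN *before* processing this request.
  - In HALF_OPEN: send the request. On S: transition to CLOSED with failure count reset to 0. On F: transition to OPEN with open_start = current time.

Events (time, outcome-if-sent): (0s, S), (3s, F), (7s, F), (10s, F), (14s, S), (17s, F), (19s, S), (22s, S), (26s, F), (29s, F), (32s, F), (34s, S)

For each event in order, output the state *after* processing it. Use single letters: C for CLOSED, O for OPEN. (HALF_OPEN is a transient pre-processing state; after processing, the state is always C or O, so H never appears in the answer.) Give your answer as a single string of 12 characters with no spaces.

State after each event:
  event#1 t=0s outcome=S: state=CLOSED
  event#2 t=3s outcome=F: state=CLOSED
  event#3 t=7s outcome=F: state=CLOSED
  event#4 t=10s outcome=F: state=CLOSED
  event#5 t=14s outcome=S: state=CLOSED
  event#6 t=17s outcome=F: state=CLOSED
  event#7 t=19s outcome=S: state=CLOSED
  event#8 t=22s outcome=S: state=CLOSED
  event#9 t=26s outcome=F: state=CLOSED
  event#10 t=29s outcome=F: state=CLOSED
  event#11 t=32s outcome=F: state=CLOSED
  event#12 t=34s outcome=S: state=CLOSED

Answer: CCCCCCCCCCCC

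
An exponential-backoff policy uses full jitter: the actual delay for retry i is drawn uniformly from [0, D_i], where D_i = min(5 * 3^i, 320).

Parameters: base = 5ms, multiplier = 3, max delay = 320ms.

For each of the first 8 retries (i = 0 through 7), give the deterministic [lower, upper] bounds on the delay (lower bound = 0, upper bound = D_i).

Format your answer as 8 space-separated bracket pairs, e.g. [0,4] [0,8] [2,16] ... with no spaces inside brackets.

Computing bounds per retry:
  i=0: D_i=min(5*3^0,320)=5, bounds=[0,5]
  i=1: D_i=min(5*3^1,320)=15, bounds=[0,15]
  i=2: D_i=min(5*3^2,320)=45, bounds=[0,45]
  i=3: D_i=min(5*3^3,320)=135, bounds=[0,135]
  i=4: D_i=min(5*3^4,320)=320, bounds=[0,320]
  i=5: D_i=min(5*3^5,320)=320, bounds=[0,320]
  i=6: D_i=min(5*3^6,320)=320, bounds=[0,320]
  i=7: D_i=min(5*3^7,320)=320, bounds=[0,320]

Answer: [0,5] [0,15] [0,45] [0,135] [0,320] [0,320] [0,320] [0,320]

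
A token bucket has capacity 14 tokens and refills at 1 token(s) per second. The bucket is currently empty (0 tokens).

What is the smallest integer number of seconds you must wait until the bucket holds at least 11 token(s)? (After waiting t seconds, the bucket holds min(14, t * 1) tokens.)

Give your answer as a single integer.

Need t * 1 >= 11, so t >= 11/1.
Smallest integer t = ceil(11/1) = 11.

Answer: 11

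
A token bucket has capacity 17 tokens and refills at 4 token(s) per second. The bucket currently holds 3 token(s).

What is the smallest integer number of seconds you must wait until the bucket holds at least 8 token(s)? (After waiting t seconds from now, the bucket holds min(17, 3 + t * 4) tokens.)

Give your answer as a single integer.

Answer: 2

Derivation:
Need 3 + t * 4 >= 8, so t >= 5/4.
Smallest integer t = ceil(5/4) = 2.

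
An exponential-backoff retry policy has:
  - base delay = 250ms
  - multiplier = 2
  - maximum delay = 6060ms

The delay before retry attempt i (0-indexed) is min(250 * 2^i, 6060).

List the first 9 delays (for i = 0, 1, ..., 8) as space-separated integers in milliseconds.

Answer: 250 500 1000 2000 4000 6060 6060 6060 6060

Derivation:
Computing each delay:
  i=0: min(250*2^0, 6060) = 250
  i=1: min(250*2^1, 6060) = 500
  i=2: min(250*2^2, 6060) = 1000
  i=3: min(250*2^3, 6060) = 2000
  i=4: min(250*2^4, 6060) = 4000
  i=5: min(250*2^5, 6060) = 6060
  i=6: min(250*2^6, 6060) = 6060
  i=7: min(250*2^7, 6060) = 6060
  i=8: min(250*2^8, 6060) = 6060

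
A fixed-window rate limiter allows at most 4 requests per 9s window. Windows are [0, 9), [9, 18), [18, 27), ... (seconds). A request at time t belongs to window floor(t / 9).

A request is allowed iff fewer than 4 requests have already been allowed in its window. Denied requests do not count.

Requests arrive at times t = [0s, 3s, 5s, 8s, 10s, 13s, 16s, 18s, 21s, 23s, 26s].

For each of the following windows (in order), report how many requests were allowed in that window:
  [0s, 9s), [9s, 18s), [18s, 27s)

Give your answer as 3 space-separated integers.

Processing requests:
  req#1 t=0s (window 0): ALLOW
  req#2 t=3s (window 0): ALLOW
  req#3 t=5s (window 0): ALLOW
  req#4 t=8s (window 0): ALLOW
  req#5 t=10s (window 1): ALLOW
  req#6 t=13s (window 1): ALLOW
  req#7 t=16s (window 1): ALLOW
  req#8 t=18s (window 2): ALLOW
  req#9 t=21s (window 2): ALLOW
  req#10 t=23s (window 2): ALLOW
  req#11 t=26s (window 2): ALLOW

Allowed counts by window: 4 3 4

Answer: 4 3 4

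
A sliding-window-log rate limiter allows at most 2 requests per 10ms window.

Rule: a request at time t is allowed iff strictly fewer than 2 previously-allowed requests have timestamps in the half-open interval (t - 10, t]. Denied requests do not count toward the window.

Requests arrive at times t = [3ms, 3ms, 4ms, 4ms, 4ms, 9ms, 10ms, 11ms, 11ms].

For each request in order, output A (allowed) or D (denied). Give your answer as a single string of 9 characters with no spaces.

Tracking allowed requests in the window:
  req#1 t=3ms: ALLOW
  req#2 t=3ms: ALLOW
  req#3 t=4ms: DENY
  req#4 t=4ms: DENY
  req#5 t=4ms: DENY
  req#6 t=9ms: DENY
  req#7 t=10ms: DENY
  req#8 t=11ms: DENY
  req#9 t=11ms: DENY

Answer: AADDDDDDD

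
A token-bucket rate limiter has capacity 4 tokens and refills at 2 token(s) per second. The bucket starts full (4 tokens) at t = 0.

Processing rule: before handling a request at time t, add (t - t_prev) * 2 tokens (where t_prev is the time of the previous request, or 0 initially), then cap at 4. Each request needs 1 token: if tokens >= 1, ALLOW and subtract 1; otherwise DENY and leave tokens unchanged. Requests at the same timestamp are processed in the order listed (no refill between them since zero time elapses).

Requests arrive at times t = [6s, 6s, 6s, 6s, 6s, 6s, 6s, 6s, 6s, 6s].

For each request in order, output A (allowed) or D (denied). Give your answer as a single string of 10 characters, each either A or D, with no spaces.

Answer: AAAADDDDDD

Derivation:
Simulating step by step:
  req#1 t=6s: ALLOW
  req#2 t=6s: ALLOW
  req#3 t=6s: ALLOW
  req#4 t=6s: ALLOW
  req#5 t=6s: DENY
  req#6 t=6s: DENY
  req#7 t=6s: DENY
  req#8 t=6s: DENY
  req#9 t=6s: DENY
  req#10 t=6s: DENY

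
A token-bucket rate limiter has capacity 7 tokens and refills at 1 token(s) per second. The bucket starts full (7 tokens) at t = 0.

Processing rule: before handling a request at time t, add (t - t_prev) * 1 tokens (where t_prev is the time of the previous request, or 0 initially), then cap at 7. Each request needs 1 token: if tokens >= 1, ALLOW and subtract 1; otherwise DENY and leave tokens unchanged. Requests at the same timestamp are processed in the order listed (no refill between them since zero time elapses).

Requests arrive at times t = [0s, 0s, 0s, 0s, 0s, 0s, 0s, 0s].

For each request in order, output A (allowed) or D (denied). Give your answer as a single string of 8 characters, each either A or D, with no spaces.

Simulating step by step:
  req#1 t=0s: ALLOW
  req#2 t=0s: ALLOW
  req#3 t=0s: ALLOW
  req#4 t=0s: ALLOW
  req#5 t=0s: ALLOW
  req#6 t=0s: ALLOW
  req#7 t=0s: ALLOW
  req#8 t=0s: DENY

Answer: AAAAAAAD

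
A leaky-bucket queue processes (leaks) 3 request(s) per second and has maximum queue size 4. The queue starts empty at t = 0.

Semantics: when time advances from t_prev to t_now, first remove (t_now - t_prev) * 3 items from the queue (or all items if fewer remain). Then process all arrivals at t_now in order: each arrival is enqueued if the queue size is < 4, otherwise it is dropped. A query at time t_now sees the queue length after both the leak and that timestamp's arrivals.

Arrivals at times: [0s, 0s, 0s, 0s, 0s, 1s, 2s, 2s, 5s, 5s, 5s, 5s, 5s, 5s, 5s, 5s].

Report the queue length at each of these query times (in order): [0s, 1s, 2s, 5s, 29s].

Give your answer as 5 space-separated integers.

Answer: 4 2 2 4 0

Derivation:
Queue lengths at query times:
  query t=0s: backlog = 4
  query t=1s: backlog = 2
  query t=2s: backlog = 2
  query t=5s: backlog = 4
  query t=29s: backlog = 0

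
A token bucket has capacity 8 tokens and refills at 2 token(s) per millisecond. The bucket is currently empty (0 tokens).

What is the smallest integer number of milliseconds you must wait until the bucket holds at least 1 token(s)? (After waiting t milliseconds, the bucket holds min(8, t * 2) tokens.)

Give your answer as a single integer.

Need t * 2 >= 1, so t >= 1/2.
Smallest integer t = ceil(1/2) = 1.

Answer: 1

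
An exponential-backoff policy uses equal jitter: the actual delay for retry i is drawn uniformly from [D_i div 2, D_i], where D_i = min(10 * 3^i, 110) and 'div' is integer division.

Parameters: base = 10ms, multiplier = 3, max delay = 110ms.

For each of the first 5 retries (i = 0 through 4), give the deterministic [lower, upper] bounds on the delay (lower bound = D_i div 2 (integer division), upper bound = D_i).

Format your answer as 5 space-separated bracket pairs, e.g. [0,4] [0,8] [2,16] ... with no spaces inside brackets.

Answer: [5,10] [15,30] [45,90] [55,110] [55,110]

Derivation:
Computing bounds per retry:
  i=0: D_i=min(10*3^0,110)=10, bounds=[5,10]
  i=1: D_i=min(10*3^1,110)=30, bounds=[15,30]
  i=2: D_i=min(10*3^2,110)=90, bounds=[45,90]
  i=3: D_i=min(10*3^3,110)=110, bounds=[55,110]
  i=4: D_i=min(10*3^4,110)=110, bounds=[55,110]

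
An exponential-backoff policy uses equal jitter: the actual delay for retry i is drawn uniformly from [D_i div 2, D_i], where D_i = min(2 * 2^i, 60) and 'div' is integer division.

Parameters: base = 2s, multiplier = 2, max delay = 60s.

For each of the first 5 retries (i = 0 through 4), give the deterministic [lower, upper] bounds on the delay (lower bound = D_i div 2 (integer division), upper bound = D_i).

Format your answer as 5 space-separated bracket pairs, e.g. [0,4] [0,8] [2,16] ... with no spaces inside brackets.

Computing bounds per retry:
  i=0: D_i=min(2*2^0,60)=2, bounds=[1,2]
  i=1: D_i=min(2*2^1,60)=4, bounds=[2,4]
  i=2: D_i=min(2*2^2,60)=8, bounds=[4,8]
  i=3: D_i=min(2*2^3,60)=16, bounds=[8,16]
  i=4: D_i=min(2*2^4,60)=32, bounds=[16,32]

Answer: [1,2] [2,4] [4,8] [8,16] [16,32]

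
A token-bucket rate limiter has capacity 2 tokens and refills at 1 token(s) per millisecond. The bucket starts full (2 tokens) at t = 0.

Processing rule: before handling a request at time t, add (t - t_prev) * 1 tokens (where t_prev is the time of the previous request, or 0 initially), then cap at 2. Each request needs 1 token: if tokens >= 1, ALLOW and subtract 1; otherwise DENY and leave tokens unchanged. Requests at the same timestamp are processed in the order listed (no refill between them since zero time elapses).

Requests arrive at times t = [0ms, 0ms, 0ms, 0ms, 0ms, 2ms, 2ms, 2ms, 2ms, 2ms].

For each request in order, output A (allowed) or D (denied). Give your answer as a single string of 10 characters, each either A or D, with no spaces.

Answer: AADDDAADDD

Derivation:
Simulating step by step:
  req#1 t=0ms: ALLOW
  req#2 t=0ms: ALLOW
  req#3 t=0ms: DENY
  req#4 t=0ms: DENY
  req#5 t=0ms: DENY
  req#6 t=2ms: ALLOW
  req#7 t=2ms: ALLOW
  req#8 t=2ms: DENY
  req#9 t=2ms: DENY
  req#10 t=2ms: DENY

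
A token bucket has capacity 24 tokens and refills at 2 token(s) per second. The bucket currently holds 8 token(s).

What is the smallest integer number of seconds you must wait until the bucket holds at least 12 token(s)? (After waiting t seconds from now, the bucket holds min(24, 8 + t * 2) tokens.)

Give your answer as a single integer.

Need 8 + t * 2 >= 12, so t >= 4/2.
Smallest integer t = ceil(4/2) = 2.

Answer: 2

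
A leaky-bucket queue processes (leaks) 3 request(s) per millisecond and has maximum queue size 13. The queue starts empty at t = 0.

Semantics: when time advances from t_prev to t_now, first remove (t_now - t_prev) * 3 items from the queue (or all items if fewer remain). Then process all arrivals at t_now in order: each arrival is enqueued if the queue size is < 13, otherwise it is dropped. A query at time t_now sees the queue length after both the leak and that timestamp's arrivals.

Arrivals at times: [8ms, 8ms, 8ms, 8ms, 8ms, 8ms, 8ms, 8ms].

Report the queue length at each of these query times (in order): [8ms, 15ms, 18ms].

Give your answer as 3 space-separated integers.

Answer: 8 0 0

Derivation:
Queue lengths at query times:
  query t=8ms: backlog = 8
  query t=15ms: backlog = 0
  query t=18ms: backlog = 0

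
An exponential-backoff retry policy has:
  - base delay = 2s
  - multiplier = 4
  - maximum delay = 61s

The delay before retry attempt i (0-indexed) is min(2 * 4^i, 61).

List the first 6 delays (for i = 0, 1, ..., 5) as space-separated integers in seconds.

Answer: 2 8 32 61 61 61

Derivation:
Computing each delay:
  i=0: min(2*4^0, 61) = 2
  i=1: min(2*4^1, 61) = 8
  i=2: min(2*4^2, 61) = 32
  i=3: min(2*4^3, 61) = 61
  i=4: min(2*4^4, 61) = 61
  i=5: min(2*4^5, 61) = 61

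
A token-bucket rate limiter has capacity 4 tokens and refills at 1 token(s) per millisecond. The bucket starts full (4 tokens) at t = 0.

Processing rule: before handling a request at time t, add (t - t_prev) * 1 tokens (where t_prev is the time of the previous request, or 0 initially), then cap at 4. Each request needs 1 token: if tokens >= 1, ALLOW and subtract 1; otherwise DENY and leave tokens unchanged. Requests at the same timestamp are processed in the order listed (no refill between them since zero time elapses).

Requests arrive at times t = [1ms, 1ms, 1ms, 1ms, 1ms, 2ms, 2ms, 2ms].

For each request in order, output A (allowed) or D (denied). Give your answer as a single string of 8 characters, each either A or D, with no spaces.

Answer: AAAADADD

Derivation:
Simulating step by step:
  req#1 t=1ms: ALLOW
  req#2 t=1ms: ALLOW
  req#3 t=1ms: ALLOW
  req#4 t=1ms: ALLOW
  req#5 t=1ms: DENY
  req#6 t=2ms: ALLOW
  req#7 t=2ms: DENY
  req#8 t=2ms: DENY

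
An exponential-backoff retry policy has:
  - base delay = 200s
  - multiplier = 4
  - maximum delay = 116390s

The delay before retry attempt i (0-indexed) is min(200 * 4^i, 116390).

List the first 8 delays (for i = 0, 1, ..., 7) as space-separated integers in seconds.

Answer: 200 800 3200 12800 51200 116390 116390 116390

Derivation:
Computing each delay:
  i=0: min(200*4^0, 116390) = 200
  i=1: min(200*4^1, 116390) = 800
  i=2: min(200*4^2, 116390) = 3200
  i=3: min(200*4^3, 116390) = 12800
  i=4: min(200*4^4, 116390) = 51200
  i=5: min(200*4^5, 116390) = 116390
  i=6: min(200*4^6, 116390) = 116390
  i=7: min(200*4^7, 116390) = 116390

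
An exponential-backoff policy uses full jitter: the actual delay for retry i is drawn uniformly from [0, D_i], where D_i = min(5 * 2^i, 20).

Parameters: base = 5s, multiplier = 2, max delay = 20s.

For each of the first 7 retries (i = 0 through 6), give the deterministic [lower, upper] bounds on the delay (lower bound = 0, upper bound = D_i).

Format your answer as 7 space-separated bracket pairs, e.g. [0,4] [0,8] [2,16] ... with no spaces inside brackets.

Computing bounds per retry:
  i=0: D_i=min(5*2^0,20)=5, bounds=[0,5]
  i=1: D_i=min(5*2^1,20)=10, bounds=[0,10]
  i=2: D_i=min(5*2^2,20)=20, bounds=[0,20]
  i=3: D_i=min(5*2^3,20)=20, bounds=[0,20]
  i=4: D_i=min(5*2^4,20)=20, bounds=[0,20]
  i=5: D_i=min(5*2^5,20)=20, bounds=[0,20]
  i=6: D_i=min(5*2^6,20)=20, bounds=[0,20]

Answer: [0,5] [0,10] [0,20] [0,20] [0,20] [0,20] [0,20]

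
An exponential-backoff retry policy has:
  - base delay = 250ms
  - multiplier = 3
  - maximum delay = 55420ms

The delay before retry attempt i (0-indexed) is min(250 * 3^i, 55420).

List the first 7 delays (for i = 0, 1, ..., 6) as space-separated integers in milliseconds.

Answer: 250 750 2250 6750 20250 55420 55420

Derivation:
Computing each delay:
  i=0: min(250*3^0, 55420) = 250
  i=1: min(250*3^1, 55420) = 750
  i=2: min(250*3^2, 55420) = 2250
  i=3: min(250*3^3, 55420) = 6750
  i=4: min(250*3^4, 55420) = 20250
  i=5: min(250*3^5, 55420) = 55420
  i=6: min(250*3^6, 55420) = 55420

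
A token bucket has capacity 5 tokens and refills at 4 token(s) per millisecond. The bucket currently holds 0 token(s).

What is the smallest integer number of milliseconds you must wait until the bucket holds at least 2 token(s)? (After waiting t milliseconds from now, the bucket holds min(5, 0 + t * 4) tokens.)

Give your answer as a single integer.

Answer: 1

Derivation:
Need 0 + t * 4 >= 2, so t >= 2/4.
Smallest integer t = ceil(2/4) = 1.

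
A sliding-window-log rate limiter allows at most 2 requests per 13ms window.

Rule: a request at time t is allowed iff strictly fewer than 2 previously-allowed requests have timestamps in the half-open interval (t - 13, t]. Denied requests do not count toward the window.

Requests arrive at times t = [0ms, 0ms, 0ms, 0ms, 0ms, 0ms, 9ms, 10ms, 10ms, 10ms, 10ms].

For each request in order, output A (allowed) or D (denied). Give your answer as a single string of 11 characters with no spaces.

Answer: AADDDDDDDDD

Derivation:
Tracking allowed requests in the window:
  req#1 t=0ms: ALLOW
  req#2 t=0ms: ALLOW
  req#3 t=0ms: DENY
  req#4 t=0ms: DENY
  req#5 t=0ms: DENY
  req#6 t=0ms: DENY
  req#7 t=9ms: DENY
  req#8 t=10ms: DENY
  req#9 t=10ms: DENY
  req#10 t=10ms: DENY
  req#11 t=10ms: DENY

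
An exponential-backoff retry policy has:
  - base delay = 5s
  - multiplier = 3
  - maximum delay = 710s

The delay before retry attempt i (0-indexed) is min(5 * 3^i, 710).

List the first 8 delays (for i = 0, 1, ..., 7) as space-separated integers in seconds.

Computing each delay:
  i=0: min(5*3^0, 710) = 5
  i=1: min(5*3^1, 710) = 15
  i=2: min(5*3^2, 710) = 45
  i=3: min(5*3^3, 710) = 135
  i=4: min(5*3^4, 710) = 405
  i=5: min(5*3^5, 710) = 710
  i=6: min(5*3^6, 710) = 710
  i=7: min(5*3^7, 710) = 710

Answer: 5 15 45 135 405 710 710 710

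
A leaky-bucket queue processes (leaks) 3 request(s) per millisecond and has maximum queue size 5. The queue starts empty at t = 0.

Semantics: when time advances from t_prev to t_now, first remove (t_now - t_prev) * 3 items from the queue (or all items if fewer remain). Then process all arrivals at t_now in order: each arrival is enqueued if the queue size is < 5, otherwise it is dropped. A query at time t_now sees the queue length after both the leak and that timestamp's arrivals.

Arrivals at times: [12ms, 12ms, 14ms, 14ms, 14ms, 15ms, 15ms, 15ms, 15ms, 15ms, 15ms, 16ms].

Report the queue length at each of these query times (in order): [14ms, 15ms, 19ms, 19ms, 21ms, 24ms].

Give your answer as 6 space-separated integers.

Answer: 3 5 0 0 0 0

Derivation:
Queue lengths at query times:
  query t=14ms: backlog = 3
  query t=15ms: backlog = 5
  query t=19ms: backlog = 0
  query t=19ms: backlog = 0
  query t=21ms: backlog = 0
  query t=24ms: backlog = 0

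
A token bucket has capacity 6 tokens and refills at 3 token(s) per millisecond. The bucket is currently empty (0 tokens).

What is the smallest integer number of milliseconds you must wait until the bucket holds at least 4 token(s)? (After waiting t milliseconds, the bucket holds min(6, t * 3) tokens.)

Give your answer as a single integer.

Need t * 3 >= 4, so t >= 4/3.
Smallest integer t = ceil(4/3) = 2.

Answer: 2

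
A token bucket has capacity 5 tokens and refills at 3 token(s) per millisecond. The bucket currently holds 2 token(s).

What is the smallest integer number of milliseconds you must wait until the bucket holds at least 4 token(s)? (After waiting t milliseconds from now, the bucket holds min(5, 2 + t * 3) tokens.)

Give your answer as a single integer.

Need 2 + t * 3 >= 4, so t >= 2/3.
Smallest integer t = ceil(2/3) = 1.

Answer: 1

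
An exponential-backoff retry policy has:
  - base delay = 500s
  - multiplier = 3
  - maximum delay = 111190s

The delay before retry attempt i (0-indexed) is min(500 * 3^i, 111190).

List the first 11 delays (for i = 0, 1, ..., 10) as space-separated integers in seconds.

Answer: 500 1500 4500 13500 40500 111190 111190 111190 111190 111190 111190

Derivation:
Computing each delay:
  i=0: min(500*3^0, 111190) = 500
  i=1: min(500*3^1, 111190) = 1500
  i=2: min(500*3^2, 111190) = 4500
  i=3: min(500*3^3, 111190) = 13500
  i=4: min(500*3^4, 111190) = 40500
  i=5: min(500*3^5, 111190) = 111190
  i=6: min(500*3^6, 111190) = 111190
  i=7: min(500*3^7, 111190) = 111190
  i=8: min(500*3^8, 111190) = 111190
  i=9: min(500*3^9, 111190) = 111190
  i=10: min(500*3^10, 111190) = 111190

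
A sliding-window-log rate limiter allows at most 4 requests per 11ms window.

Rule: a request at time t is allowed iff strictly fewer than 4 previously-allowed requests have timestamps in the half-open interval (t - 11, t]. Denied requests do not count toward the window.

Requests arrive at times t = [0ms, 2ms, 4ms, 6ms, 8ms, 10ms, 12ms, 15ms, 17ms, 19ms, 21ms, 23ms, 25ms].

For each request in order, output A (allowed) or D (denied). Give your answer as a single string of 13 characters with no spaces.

Answer: AAAADDAAAADAD

Derivation:
Tracking allowed requests in the window:
  req#1 t=0ms: ALLOW
  req#2 t=2ms: ALLOW
  req#3 t=4ms: ALLOW
  req#4 t=6ms: ALLOW
  req#5 t=8ms: DENY
  req#6 t=10ms: DENY
  req#7 t=12ms: ALLOW
  req#8 t=15ms: ALLOW
  req#9 t=17ms: ALLOW
  req#10 t=19ms: ALLOW
  req#11 t=21ms: DENY
  req#12 t=23ms: ALLOW
  req#13 t=25ms: DENY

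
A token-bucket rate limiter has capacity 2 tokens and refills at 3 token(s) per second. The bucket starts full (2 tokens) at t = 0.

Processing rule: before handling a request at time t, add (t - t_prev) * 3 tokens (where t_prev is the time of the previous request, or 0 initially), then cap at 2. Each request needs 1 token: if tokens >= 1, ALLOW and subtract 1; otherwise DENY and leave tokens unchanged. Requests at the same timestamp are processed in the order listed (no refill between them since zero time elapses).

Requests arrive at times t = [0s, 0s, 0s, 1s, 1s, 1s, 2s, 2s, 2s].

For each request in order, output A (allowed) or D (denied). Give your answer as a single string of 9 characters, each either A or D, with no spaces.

Simulating step by step:
  req#1 t=0s: ALLOW
  req#2 t=0s: ALLOW
  req#3 t=0s: DENY
  req#4 t=1s: ALLOW
  req#5 t=1s: ALLOW
  req#6 t=1s: DENY
  req#7 t=2s: ALLOW
  req#8 t=2s: ALLOW
  req#9 t=2s: DENY

Answer: AADAADAAD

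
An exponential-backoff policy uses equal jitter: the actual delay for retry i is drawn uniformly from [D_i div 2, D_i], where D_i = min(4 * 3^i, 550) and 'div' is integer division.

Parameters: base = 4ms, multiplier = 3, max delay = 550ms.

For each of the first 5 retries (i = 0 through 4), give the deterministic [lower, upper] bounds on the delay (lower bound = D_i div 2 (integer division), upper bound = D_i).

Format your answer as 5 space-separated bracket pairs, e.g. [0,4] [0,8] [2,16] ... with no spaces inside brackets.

Answer: [2,4] [6,12] [18,36] [54,108] [162,324]

Derivation:
Computing bounds per retry:
  i=0: D_i=min(4*3^0,550)=4, bounds=[2,4]
  i=1: D_i=min(4*3^1,550)=12, bounds=[6,12]
  i=2: D_i=min(4*3^2,550)=36, bounds=[18,36]
  i=3: D_i=min(4*3^3,550)=108, bounds=[54,108]
  i=4: D_i=min(4*3^4,550)=324, bounds=[162,324]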